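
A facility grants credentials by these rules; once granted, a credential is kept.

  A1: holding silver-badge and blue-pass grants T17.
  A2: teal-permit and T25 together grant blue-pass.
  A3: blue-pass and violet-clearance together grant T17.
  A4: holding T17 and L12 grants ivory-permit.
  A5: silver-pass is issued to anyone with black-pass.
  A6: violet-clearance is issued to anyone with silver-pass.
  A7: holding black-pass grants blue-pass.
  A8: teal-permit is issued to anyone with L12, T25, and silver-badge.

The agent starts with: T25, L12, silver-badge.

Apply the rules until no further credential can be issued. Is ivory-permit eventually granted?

Holding L12, T25, and silver-badge grants teal-permit (A8).
Holding teal-permit and T25 grants blue-pass (A2).
Holding silver-badge and blue-pass grants T17 (A1).
Holding T17 and L12 grants ivory-permit (A4).

Yes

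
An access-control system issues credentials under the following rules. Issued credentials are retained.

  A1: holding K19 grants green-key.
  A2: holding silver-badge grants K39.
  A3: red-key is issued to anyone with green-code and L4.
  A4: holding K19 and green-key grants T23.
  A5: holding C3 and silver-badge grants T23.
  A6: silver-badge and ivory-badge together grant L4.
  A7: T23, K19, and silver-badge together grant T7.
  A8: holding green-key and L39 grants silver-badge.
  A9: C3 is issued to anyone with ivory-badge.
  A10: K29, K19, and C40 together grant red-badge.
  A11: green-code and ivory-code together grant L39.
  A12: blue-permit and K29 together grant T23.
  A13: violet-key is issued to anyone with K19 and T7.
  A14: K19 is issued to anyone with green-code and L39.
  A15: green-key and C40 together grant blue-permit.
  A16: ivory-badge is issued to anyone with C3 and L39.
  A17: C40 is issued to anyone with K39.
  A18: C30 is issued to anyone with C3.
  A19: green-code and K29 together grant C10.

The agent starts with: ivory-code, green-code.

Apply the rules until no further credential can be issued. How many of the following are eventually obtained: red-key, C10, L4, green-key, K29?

Holding green-code and ivory-code grants L39 (A11).
Holding green-code and L39 grants K19 (A14).
Holding K19 grants green-key (A1).
red-key would need green-code and L4 (A3), but L4 is never granted.
C10 would need green-code and K29 (A19), but K29 is never granted.
L4 would need silver-badge and ivory-badge (A6), but ivory-badge is never granted.
green-key: reached.
No rule produces K29, and it is not given.
Reached: green-key — 1 of the 5.

1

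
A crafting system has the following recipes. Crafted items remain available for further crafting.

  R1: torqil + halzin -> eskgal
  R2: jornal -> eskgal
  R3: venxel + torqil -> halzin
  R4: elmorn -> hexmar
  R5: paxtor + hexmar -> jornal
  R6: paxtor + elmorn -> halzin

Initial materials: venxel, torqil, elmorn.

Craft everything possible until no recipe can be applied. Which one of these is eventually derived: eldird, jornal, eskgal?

Using R3, venxel and torqil make halzin.
Using R1, torqil and halzin make eskgal.
No rule produces eldird, and it is not given. jornal would need paxtor and hexmar (R5), but paxtor is never obtained.

eskgal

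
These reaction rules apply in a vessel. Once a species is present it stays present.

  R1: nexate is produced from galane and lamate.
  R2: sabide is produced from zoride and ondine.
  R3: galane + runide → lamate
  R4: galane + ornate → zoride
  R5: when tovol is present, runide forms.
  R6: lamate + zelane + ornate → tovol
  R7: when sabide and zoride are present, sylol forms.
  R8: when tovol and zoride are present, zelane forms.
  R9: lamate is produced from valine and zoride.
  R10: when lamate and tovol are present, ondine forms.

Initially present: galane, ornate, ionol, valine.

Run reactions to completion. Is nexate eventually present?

Yes

galane and ornate present → zoride forms (R4).
valine and zoride present → lamate forms (R9).
galane and lamate present → nexate forms (R1).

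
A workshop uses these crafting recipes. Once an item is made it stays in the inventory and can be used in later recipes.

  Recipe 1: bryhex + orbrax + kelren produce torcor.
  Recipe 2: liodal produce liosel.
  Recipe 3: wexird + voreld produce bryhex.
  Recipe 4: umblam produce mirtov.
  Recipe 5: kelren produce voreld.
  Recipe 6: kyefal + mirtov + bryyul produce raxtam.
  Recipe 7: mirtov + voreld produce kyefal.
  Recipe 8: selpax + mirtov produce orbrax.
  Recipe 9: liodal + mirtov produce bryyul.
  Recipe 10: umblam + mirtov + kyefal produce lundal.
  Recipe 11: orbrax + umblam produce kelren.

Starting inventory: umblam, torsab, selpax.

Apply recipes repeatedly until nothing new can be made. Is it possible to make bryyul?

bryyul would need liodal and mirtov (Recipe 9), but liodal is never obtained.

No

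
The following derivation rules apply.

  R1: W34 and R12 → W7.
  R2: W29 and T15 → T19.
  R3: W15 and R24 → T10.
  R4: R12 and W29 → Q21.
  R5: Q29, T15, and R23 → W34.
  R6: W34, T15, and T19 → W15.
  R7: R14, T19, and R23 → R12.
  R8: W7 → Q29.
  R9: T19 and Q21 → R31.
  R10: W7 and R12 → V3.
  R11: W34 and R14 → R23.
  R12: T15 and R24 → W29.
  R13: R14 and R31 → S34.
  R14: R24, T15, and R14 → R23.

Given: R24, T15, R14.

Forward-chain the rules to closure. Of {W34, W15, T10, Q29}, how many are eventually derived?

0

W34 would need Q29, T15, and R23 (R5), but Q29 is never established.
W15 would need W34, T15, and T19 (R6), but W34 is never established.
T10 would need W15 and R24 (R3), but W15 is never established.
Q29 would need W7 (R8), but W7 is never established.
None of the 4 are reached.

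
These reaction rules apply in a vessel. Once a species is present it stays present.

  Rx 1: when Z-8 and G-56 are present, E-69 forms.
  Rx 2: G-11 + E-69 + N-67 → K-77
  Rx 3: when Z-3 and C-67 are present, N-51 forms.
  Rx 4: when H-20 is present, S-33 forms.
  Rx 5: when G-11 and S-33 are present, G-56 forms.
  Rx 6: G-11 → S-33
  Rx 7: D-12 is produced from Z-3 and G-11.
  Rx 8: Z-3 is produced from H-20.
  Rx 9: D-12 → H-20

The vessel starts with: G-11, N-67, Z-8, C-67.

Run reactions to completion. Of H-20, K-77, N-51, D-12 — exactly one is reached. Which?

K-77

G-11 present → S-33 forms (Rx 6).
G-11 and S-33 present → G-56 forms (Rx 5).
Z-8 and G-56 present → E-69 forms (Rx 1).
G-11, E-69, and N-67 present → K-77 forms (Rx 2).
N-51 would need Z-3 and C-67 (Rx 3), but Z-3 never forms. H-20 would need D-12 (Rx 9), but D-12 never forms. D-12 would need Z-3 and G-11 (Rx 7), but Z-3 never forms.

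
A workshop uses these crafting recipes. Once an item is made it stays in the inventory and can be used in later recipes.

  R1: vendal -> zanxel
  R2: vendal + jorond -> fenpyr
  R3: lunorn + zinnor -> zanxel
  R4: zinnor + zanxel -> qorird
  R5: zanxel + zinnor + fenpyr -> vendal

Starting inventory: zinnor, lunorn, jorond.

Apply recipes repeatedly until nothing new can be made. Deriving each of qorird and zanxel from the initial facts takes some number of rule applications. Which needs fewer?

zanxel: lunorn + zinnor -> zanxel (R3). [1 rule application]
qorird: Using R3, lunorn and zinnor make zanxel. zinnor + zanxel -> qorird (R4). [2 rule applications]
zanxel needs fewer.

zanxel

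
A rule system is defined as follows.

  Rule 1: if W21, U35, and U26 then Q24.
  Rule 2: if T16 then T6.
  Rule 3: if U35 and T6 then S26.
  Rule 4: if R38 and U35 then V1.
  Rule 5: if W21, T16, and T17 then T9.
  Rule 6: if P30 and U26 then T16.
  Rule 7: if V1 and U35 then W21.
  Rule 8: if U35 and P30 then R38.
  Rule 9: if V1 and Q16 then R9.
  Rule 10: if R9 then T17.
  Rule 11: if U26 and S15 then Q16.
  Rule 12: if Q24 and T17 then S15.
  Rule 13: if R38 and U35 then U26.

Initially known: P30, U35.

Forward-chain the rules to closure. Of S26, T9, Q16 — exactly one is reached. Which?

S26

U35 and P30 hold, so R38 follows (Rule 8).
R38 and U35 hold, so U26 follows (Rule 13).
P30 and U26 hold, so T16 follows (Rule 6).
From T16, Rule 2 gives T6.
From U35 and T6, Rule 3 gives S26.
Q16 would need U26 and S15 (Rule 11), but S15 is never established. T9 would need W21, T16, and T17 (Rule 5), but T17 is never established.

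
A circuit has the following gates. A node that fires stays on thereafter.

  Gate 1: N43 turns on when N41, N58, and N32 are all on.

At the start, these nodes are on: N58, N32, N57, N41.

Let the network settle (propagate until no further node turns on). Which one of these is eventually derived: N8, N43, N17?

N43

Gate 1: N41, N58, and N32 on → N43 on.
No rule produces N8, and it is not given. No rule produces N17, and it is not given.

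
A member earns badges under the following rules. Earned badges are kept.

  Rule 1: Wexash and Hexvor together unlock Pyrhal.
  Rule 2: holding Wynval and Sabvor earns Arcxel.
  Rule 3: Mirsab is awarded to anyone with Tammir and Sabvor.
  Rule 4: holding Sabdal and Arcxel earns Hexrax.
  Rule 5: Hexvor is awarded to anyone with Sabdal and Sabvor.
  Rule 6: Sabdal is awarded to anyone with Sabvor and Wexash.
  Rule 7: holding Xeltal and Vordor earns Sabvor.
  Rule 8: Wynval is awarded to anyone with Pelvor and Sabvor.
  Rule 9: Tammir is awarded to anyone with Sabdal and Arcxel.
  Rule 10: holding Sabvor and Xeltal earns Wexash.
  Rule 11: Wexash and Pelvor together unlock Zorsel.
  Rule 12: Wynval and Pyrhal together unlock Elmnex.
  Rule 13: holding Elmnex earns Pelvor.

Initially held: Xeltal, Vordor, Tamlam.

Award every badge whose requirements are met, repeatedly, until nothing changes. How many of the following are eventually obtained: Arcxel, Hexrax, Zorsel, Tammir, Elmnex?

0

Arcxel would need Wynval and Sabvor (Rule 2), but Wynval is never earned.
Hexrax would need Sabdal and Arcxel (Rule 4), but Arcxel is never earned.
Zorsel would need Wexash and Pelvor (Rule 11), but Pelvor is never earned.
Tammir would need Sabdal and Arcxel (Rule 9), but Arcxel is never earned.
Elmnex would need Wynval and Pyrhal (Rule 12), but Wynval is never earned.
None of the 5 are reached.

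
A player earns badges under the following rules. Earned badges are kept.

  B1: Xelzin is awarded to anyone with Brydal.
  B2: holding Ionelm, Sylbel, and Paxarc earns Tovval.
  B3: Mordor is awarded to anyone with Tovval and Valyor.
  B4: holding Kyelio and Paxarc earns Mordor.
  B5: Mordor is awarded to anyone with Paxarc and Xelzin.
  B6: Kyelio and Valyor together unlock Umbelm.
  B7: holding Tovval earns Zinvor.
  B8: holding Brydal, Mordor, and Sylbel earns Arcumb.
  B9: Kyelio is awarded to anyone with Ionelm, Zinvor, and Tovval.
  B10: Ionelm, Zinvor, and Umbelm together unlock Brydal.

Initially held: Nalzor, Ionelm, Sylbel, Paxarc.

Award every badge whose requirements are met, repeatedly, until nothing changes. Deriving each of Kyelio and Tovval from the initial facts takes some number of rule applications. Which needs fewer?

Tovval

Tovval: With Ionelm, Sylbel, and Paxarc, Tovval is earned (B2). [1 rule application]
Kyelio: With Ionelm, Sylbel, and Paxarc, Tovval is earned (B2). With Tovval, Zinvor is earned (B7). With Ionelm, Zinvor, and Tovval, Kyelio is earned (B9). [3 rule applications]
Tovval needs fewer.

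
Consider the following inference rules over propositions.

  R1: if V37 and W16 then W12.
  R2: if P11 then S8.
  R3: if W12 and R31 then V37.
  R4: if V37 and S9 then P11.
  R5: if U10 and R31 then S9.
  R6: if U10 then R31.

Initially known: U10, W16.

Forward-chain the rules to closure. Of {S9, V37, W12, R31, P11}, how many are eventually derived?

2

U10 holds, so R31 follows (R6).
U10 and R31 hold, so S9 follows (R5).
S9: reached.
V37 would need W12 and R31 (R3), but W12 is never established.
W12 would need V37 and W16 (R1), but V37 is never established.
R31: reached.
P11 would need V37 and S9 (R4), but V37 is never established.
Reached: S9 and R31 — 2 of the 5.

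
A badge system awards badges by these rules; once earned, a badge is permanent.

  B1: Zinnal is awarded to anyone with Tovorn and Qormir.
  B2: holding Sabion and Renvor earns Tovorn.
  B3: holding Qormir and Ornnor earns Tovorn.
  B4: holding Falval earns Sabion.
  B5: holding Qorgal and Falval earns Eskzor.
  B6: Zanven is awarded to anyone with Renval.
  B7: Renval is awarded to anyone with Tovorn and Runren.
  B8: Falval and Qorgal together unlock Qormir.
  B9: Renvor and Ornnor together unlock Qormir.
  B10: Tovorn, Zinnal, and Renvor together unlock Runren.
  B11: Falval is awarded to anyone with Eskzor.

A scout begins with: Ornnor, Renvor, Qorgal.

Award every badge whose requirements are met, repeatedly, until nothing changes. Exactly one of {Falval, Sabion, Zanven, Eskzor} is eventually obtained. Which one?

Zanven

With Renvor and Ornnor, Qormir is earned (B9).
With Qormir and Ornnor, Tovorn is earned (B3).
With Tovorn and Qormir, Zinnal is earned (B1).
With Tovorn, Zinnal, and Renvor, Runren is earned (B10).
With Tovorn and Runren, Renval is earned (B7).
With Renval, Zanven is earned (B6).
Falval would need Eskzor (B11), but Eskzor is never earned. Eskzor would need Qorgal and Falval (B5), but Falval is never earned. Sabion would need Falval (B4), but Falval is never earned.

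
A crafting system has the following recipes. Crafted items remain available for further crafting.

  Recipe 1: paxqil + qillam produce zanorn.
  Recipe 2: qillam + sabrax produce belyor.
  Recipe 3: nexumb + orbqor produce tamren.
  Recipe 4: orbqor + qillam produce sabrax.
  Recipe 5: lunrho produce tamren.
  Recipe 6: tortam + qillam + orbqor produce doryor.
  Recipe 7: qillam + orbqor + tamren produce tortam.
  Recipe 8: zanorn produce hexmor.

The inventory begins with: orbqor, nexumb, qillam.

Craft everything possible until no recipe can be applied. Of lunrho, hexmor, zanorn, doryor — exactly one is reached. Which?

doryor

nexumb + orbqor → tamren (Recipe 3).
Using Recipe 7, qillam, orbqor, and tamren make tortam.
tortam + qillam + orbqor → doryor (Recipe 6).
hexmor would need zanorn (Recipe 8), but zanorn is never obtained. No rule produces lunrho, and it is not given. zanorn would need paxqil and qillam (Recipe 1), but paxqil is never obtained.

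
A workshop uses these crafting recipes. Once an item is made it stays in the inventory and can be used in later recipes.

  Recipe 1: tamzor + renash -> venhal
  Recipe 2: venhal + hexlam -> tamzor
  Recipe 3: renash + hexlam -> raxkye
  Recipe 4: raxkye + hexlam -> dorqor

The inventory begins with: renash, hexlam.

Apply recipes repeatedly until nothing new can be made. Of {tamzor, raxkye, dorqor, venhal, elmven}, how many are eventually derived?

Using Recipe 3, renash and hexlam make raxkye.
Using Recipe 4, raxkye and hexlam make dorqor.
tamzor would need venhal and hexlam (Recipe 2), but venhal is never obtained.
raxkye: reached.
dorqor: reached.
venhal would need tamzor and renash (Recipe 1), but tamzor is never obtained.
No rule produces elmven, and it is not given.
Reached: raxkye and dorqor — 2 of the 5.

2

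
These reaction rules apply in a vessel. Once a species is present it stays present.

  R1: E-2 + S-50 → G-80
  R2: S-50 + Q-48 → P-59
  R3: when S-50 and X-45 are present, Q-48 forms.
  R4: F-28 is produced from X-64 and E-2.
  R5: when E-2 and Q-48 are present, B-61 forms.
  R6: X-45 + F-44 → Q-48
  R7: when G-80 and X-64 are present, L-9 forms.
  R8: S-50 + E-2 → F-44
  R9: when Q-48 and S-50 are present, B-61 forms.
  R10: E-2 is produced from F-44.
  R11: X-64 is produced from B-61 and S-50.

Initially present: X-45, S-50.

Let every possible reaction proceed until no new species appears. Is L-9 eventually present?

L-9 would need G-80 and X-64 (R7), but G-80 never forms.

No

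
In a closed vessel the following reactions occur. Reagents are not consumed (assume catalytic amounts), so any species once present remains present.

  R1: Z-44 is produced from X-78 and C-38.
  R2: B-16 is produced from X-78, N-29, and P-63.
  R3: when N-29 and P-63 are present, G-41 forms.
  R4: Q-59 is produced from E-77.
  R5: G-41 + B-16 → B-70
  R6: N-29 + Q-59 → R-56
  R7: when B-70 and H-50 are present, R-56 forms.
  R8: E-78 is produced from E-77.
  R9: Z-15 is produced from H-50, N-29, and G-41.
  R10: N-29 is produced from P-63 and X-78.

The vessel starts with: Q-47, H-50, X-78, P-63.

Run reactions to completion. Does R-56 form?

P-63 and X-78 present → N-29 forms (R10).
X-78, N-29, and P-63 present → B-16 forms (R2).
N-29 and P-63 present → G-41 forms (R3).
G-41 and B-16 present → B-70 forms (R5).
B-70 and H-50 present → R-56 forms (R7).

Yes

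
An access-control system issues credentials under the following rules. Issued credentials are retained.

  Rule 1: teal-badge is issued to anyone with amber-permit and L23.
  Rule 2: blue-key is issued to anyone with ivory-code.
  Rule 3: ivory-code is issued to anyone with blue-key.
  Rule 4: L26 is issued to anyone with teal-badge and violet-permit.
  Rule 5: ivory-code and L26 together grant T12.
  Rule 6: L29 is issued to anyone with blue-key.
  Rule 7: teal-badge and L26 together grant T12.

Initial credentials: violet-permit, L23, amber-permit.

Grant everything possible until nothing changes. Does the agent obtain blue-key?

No

blue-key would need ivory-code (Rule 2), but ivory-code is never granted.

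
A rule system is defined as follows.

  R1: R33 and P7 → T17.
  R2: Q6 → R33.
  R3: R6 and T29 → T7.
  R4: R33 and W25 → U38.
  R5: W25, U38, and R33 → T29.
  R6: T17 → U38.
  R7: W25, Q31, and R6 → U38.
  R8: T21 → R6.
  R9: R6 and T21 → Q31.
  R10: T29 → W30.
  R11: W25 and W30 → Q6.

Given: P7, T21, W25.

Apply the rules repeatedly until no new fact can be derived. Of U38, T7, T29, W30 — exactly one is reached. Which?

T21 holds, so R6 follows (R8).
R6 and T21 hold, so Q31 follows (R9).
W25, Q31, and R6 hold, so U38 follows (R7).
T29 would need W25, U38, and R33 (R5), but R33 is never established. T7 would need R6 and T29 (R3), but T29 is never established. W30 would need T29 (R10), but T29 is never established.

U38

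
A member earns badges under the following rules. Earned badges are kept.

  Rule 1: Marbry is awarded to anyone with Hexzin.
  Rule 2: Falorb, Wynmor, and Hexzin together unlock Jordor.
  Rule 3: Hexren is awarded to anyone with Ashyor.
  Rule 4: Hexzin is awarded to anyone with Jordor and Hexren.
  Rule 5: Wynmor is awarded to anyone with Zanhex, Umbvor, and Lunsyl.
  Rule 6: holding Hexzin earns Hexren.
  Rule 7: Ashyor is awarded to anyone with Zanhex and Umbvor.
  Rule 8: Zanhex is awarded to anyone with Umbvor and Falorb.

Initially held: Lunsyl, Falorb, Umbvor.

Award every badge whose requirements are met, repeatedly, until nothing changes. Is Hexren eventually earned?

Yes

With Umbvor and Falorb, Zanhex is earned (Rule 8).
With Zanhex and Umbvor, Ashyor is earned (Rule 7).
With Ashyor, Hexren is earned (Rule 3).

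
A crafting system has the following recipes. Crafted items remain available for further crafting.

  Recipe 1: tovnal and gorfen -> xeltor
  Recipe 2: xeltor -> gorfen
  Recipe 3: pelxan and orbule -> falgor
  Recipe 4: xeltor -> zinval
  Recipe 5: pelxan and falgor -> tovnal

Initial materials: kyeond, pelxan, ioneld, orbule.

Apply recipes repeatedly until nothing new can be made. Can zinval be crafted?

zinval would need xeltor (Recipe 4), but xeltor is never obtained.

No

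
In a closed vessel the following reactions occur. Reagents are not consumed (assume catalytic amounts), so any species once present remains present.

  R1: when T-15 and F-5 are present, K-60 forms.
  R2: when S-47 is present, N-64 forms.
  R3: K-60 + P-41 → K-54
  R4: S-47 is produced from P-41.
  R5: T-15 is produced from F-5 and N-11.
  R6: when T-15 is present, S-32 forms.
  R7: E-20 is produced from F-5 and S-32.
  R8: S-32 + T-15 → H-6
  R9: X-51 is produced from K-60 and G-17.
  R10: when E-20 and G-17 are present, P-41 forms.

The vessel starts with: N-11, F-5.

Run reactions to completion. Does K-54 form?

K-54 would need K-60 and P-41 (R3), but P-41 never forms.

No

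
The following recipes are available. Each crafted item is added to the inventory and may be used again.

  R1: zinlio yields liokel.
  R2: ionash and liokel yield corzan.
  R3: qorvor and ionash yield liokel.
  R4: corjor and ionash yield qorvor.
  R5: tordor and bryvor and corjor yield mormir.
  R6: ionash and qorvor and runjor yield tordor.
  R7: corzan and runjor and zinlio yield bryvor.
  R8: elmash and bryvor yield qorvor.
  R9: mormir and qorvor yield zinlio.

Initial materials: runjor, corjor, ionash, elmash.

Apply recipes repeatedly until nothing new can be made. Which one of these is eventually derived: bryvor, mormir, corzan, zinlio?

corjor and ionash → qorvor (R4).
qorvor and ionash → liokel (R3).
Using R2, ionash and liokel make corzan.
mormir would need tordor, bryvor, and corjor (R5), but bryvor is never obtained. zinlio would need mormir and qorvor (R9), but mormir is never obtained. bryvor would need corzan, runjor, and zinlio (R7), but zinlio is never obtained.

corzan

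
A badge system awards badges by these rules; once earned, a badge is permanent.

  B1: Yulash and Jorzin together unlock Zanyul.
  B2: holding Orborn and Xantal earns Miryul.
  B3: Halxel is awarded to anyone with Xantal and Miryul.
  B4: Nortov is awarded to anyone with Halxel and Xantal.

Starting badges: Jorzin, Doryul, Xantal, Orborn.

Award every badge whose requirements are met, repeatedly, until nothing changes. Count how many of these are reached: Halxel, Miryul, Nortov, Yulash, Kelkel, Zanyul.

With Orborn and Xantal, Miryul is earned (B2).
With Xantal and Miryul, Halxel is earned (B3).
With Halxel and Xantal, Nortov is earned (B4).
Halxel: reached.
Miryul: reached.
Nortov: reached.
No rule produces Yulash, and it is not given.
No rule produces Kelkel, and it is not given.
Zanyul would need Yulash and Jorzin (B1), but Yulash is never earned.
Reached: Halxel, Miryul, and Nortov — 3 of the 6.

3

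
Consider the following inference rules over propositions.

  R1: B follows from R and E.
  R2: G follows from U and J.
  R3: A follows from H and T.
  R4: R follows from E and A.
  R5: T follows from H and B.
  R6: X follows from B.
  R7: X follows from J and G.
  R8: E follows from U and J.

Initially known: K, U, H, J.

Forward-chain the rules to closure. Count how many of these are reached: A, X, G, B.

2

From U and J, R2 gives G.
From J and G, R7 gives X.
A would need H and T (R3), but T is never established.
X: reached.
G: reached.
B would need R and E (R1), but R is never established.
Reached: X and G — 2 of the 4.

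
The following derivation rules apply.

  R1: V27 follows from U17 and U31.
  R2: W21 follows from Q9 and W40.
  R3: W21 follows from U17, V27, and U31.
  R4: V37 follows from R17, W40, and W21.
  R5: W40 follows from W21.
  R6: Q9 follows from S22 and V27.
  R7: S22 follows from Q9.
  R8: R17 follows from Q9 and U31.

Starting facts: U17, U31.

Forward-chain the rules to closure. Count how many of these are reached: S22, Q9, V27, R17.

From U17 and U31, R1 gives V27.
S22 would need Q9 (R7), but Q9 is never established.
Q9 would need S22 and V27 (R6), but S22 is never established.
V27: reached.
R17 would need Q9 and U31 (R8), but Q9 is never established.
Reached: V27 — 1 of the 4.

1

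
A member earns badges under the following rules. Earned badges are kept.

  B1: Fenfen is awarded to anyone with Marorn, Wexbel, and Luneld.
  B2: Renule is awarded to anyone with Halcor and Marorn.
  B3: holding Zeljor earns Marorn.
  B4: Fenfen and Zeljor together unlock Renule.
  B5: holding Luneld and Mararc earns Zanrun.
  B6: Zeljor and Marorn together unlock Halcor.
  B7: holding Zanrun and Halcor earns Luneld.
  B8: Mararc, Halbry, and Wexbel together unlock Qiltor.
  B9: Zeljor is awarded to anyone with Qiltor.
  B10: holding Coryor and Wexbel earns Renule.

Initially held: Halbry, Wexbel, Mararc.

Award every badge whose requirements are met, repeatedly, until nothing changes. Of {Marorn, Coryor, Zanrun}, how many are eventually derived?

1

With Mararc, Halbry, and Wexbel, Qiltor is earned (B8).
With Qiltor, Zeljor is earned (B9).
With Zeljor, Marorn is earned (B3).
Marorn: reached.
No rule produces Coryor, and it is not given.
Zanrun would need Luneld and Mararc (B5), but Luneld is never earned.
Reached: Marorn — 1 of the 3.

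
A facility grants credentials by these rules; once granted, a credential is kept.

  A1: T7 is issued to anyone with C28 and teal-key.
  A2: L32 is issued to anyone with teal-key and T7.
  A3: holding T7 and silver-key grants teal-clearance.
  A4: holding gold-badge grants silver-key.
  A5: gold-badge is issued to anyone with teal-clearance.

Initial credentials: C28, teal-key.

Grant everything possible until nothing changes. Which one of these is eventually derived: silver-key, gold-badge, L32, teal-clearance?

L32

Holding C28 and teal-key grants T7 (A1).
Holding teal-key and T7 grants L32 (A2).
silver-key would need gold-badge (A4), but gold-badge is never granted. gold-badge would need teal-clearance (A5), but teal-clearance is never granted. teal-clearance would need T7 and silver-key (A3), but silver-key is never granted.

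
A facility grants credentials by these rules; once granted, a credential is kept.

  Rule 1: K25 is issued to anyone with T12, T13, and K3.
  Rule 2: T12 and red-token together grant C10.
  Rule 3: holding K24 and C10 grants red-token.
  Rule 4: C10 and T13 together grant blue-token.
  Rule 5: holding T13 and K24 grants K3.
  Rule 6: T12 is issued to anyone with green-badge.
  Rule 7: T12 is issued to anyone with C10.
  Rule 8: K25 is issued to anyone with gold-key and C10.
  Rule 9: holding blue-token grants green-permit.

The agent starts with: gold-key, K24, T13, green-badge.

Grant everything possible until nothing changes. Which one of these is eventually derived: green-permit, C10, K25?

K25

Holding T13 and K24 grants K3 (Rule 5).
Holding green-badge grants T12 (Rule 6).
Holding T12, T13, and K3 grants K25 (Rule 1).
green-permit would need blue-token (Rule 9), but blue-token is never granted. C10 would need T12 and red-token (Rule 2), but red-token is never granted.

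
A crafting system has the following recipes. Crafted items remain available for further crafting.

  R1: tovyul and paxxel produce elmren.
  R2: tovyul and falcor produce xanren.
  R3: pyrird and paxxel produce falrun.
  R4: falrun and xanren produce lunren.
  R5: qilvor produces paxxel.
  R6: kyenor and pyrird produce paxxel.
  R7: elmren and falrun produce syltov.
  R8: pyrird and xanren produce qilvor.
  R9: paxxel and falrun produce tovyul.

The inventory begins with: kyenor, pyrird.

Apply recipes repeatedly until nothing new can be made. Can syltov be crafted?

Yes

kyenor and pyrird → paxxel (R6).
Using R3, pyrird and paxxel make falrun.
paxxel and falrun → tovyul (R9).
Using R1, tovyul and paxxel make elmren.
elmren and falrun → syltov (R7).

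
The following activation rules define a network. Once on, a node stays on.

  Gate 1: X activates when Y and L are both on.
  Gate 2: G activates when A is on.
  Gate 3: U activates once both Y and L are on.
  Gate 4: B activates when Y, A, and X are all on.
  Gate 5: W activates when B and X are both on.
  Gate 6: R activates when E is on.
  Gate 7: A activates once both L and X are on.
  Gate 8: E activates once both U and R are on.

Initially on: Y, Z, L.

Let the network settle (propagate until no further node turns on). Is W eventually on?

Yes

Gate 1: Y and L on → X on.
L and X are on, so A activates (Gate 7).
Y, A, and X are on, so B activates (Gate 4).
B and X are on, so W activates (Gate 5).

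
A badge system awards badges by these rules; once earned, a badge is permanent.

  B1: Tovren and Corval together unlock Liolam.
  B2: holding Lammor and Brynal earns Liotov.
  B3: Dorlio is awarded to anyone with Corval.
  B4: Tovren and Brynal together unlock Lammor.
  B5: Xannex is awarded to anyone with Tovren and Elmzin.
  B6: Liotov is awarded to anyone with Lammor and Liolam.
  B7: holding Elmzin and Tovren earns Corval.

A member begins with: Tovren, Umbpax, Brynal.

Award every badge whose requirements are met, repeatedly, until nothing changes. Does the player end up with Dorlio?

Dorlio would need Corval (B3), but Corval is never earned.

No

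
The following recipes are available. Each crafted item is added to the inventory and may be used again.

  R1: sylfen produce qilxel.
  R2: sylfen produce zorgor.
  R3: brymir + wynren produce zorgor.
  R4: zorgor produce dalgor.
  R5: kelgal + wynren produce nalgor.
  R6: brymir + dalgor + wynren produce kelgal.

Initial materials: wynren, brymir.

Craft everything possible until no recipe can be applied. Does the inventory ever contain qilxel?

No

qilxel would need sylfen (R1), but sylfen is never obtained.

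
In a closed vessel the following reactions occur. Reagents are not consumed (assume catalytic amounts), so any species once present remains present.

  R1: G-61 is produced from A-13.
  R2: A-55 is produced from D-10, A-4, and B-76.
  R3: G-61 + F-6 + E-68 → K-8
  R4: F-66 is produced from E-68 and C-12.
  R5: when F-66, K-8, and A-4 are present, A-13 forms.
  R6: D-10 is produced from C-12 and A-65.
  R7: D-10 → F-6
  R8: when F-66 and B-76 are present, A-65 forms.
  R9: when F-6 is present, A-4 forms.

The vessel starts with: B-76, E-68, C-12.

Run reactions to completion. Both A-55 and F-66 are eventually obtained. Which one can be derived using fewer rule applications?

F-66

F-66: E-68 and C-12 present → F-66 forms (R4). [1 rule application]
A-55: E-68 and C-12 present → F-66 forms (R4). F-66 and B-76 present → A-65 forms (R8). C-12 and A-65 present → D-10 forms (R6). D-10 present → F-6 forms (R7). F-6 present → A-4 forms (R9). D-10, A-4, and B-76 present → A-55 forms (R2). [6 rule applications]
F-66 needs fewer.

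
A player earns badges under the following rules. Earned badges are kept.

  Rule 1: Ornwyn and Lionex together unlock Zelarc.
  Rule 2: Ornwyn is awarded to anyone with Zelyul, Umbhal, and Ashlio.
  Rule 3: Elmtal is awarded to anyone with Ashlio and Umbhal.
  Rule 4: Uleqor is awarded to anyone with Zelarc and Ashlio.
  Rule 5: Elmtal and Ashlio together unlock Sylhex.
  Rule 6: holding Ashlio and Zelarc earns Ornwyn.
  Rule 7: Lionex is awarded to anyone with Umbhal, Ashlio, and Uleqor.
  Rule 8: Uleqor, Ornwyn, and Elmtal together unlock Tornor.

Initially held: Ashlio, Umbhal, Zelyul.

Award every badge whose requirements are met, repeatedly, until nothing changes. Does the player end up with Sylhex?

With Ashlio and Umbhal, Elmtal is earned (Rule 3).
With Elmtal and Ashlio, Sylhex is earned (Rule 5).

Yes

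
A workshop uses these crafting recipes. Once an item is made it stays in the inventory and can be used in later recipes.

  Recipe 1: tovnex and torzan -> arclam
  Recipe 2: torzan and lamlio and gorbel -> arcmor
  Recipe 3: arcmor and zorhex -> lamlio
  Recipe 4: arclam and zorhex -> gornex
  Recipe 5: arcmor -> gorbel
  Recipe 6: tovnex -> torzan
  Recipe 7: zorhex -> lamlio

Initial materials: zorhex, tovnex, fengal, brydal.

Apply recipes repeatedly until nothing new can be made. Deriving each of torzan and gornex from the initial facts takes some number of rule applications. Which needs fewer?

torzan

torzan: Using Recipe 6, tovnex makes torzan. [1 rule application]
gornex: Using Recipe 6, tovnex makes torzan. Using Recipe 1, tovnex and torzan make arclam. Using Recipe 4, arclam and zorhex make gornex. [3 rule applications]
torzan needs fewer.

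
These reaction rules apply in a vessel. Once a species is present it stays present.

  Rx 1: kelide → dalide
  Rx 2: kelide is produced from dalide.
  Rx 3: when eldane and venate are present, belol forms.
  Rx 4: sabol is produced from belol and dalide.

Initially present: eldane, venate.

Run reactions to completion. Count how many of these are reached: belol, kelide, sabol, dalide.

1

eldane and venate present → belol forms (Rx 3).
belol: reached.
kelide would need dalide (Rx 2), but dalide never forms.
sabol would need belol and dalide (Rx 4), but dalide never forms.
dalide would need kelide (Rx 1), but kelide never forms.
Reached: belol — 1 of the 4.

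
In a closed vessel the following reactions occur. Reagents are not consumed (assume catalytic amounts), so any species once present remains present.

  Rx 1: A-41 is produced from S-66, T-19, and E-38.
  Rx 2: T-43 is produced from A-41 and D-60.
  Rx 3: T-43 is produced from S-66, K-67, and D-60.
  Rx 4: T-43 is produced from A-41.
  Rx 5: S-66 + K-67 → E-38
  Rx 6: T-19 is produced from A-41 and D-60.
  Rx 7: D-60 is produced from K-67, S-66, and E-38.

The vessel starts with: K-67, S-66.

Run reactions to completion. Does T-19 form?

No

T-19 would need A-41 and D-60 (Rx 6), but A-41 never forms.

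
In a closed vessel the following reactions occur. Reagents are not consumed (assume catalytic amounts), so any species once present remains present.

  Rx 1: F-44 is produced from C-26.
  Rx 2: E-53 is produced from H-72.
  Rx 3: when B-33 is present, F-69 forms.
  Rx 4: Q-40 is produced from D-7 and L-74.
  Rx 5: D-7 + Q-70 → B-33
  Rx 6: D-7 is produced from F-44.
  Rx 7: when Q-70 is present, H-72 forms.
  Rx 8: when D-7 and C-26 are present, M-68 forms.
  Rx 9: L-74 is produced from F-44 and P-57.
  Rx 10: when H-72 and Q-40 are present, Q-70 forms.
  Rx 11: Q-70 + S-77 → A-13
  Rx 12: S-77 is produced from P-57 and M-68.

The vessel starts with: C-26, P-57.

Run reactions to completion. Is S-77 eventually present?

C-26 present → F-44 forms (Rx 1).
F-44 present → D-7 forms (Rx 6).
D-7 and C-26 present → M-68 forms (Rx 8).
P-57 and M-68 present → S-77 forms (Rx 12).

Yes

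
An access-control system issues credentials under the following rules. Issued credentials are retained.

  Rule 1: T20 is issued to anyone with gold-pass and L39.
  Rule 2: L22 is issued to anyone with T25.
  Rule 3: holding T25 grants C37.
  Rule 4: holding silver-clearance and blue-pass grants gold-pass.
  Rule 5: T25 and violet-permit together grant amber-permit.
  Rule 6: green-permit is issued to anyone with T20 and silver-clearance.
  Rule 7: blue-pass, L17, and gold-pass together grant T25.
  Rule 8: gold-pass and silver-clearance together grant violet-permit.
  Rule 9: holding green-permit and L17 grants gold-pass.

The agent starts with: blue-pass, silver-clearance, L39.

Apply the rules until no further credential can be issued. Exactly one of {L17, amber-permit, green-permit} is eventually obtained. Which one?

Holding silver-clearance and blue-pass grants gold-pass (Rule 4).
Holding gold-pass and L39 grants T20 (Rule 1).
Holding T20 and silver-clearance grants green-permit (Rule 6).
No rule produces L17, and it is not given. amber-permit would need T25 and violet-permit (Rule 5), but T25 is never granted.

green-permit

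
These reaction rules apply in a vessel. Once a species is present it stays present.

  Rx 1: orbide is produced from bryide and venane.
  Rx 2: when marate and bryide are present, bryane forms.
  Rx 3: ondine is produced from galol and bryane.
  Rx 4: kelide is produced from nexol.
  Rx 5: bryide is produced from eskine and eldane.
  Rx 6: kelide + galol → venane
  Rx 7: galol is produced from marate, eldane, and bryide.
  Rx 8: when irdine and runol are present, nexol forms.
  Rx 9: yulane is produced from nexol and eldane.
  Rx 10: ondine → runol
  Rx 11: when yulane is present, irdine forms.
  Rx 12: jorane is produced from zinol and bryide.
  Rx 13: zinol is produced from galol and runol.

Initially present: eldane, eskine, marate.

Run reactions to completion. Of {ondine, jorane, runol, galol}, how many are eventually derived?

4

eskine and eldane present → bryide forms (Rx 5).
marate, eldane, and bryide present → galol forms (Rx 7).
marate and bryide present → bryane forms (Rx 2).
galol and bryane present → ondine forms (Rx 3).
ondine present → runol forms (Rx 10).
galol and runol present → zinol forms (Rx 13).
zinol and bryide present → jorane forms (Rx 12).
ondine: reached.
jorane: reached.
runol: reached.
galol: reached.
All 4 are reached.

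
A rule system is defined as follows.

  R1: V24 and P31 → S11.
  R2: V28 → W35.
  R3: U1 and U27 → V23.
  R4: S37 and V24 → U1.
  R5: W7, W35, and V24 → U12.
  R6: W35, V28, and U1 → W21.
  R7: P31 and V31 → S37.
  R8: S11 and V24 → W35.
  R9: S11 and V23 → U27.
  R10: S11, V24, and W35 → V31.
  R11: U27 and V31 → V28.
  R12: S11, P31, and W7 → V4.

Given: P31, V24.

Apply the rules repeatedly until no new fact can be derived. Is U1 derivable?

V24 and P31 hold, so S11 follows (R1).
From S11 and V24, R8 gives W35.
From S11, V24, and W35, R10 gives V31.
From P31 and V31, R7 gives S37.
From S37 and V24, R4 gives U1.

Yes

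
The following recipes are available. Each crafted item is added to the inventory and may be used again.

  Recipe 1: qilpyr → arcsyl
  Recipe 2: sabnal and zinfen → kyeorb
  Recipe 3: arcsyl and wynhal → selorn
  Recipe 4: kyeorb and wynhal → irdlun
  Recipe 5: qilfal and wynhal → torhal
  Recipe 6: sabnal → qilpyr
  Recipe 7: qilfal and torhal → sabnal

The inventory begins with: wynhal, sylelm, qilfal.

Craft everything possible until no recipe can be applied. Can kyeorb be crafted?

kyeorb would need sabnal and zinfen (Recipe 2), but zinfen is never obtained.

No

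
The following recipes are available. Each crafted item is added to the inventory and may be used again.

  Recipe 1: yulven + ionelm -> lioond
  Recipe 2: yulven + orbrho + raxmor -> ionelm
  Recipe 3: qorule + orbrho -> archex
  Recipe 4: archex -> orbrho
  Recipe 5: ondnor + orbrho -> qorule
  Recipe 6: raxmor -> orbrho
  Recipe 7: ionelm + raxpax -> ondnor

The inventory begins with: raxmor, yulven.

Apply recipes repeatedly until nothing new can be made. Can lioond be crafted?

Using Recipe 6, raxmor makes orbrho.
yulven + orbrho + raxmor -> ionelm (Recipe 2).
Using Recipe 1, yulven and ionelm make lioond.

Yes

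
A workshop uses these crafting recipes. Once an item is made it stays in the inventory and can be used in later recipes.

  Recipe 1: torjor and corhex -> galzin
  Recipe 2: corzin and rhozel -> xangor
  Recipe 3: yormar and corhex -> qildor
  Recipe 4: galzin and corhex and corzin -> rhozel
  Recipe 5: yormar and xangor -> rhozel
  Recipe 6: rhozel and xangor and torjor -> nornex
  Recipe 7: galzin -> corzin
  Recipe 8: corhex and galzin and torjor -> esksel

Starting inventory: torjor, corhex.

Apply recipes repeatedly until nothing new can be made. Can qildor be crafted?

No

qildor would need yormar and corhex (Recipe 3), but yormar is never obtained.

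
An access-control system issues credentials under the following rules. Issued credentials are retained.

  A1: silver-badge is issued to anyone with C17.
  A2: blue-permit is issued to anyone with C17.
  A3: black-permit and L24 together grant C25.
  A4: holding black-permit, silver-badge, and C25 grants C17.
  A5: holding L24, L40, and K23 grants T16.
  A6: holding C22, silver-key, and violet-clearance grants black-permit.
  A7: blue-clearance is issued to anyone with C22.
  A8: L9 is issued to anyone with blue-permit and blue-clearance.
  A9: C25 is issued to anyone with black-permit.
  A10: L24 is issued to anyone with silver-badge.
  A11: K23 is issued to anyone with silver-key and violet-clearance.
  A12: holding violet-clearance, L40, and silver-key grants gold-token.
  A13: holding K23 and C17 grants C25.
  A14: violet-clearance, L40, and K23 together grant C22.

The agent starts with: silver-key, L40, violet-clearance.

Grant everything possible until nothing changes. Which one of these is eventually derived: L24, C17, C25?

Holding silver-key and violet-clearance grants K23 (A11).
Holding violet-clearance, L40, and K23 grants C22 (A14).
Holding C22, silver-key, and violet-clearance grants black-permit (A6).
Holding black-permit grants C25 (A9).
C17 would need black-permit, silver-badge, and C25 (A4), but silver-badge is never granted. L24 would need silver-badge (A10), but silver-badge is never granted.

C25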